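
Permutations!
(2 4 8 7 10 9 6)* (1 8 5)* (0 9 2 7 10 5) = (0 9 6 7 5 1 8 10 2 4) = [9, 8, 4, 3, 0, 1, 7, 5, 10, 6, 2]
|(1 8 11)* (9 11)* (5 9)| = |(1 8 5 9 11)| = 5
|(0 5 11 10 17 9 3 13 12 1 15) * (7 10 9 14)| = 36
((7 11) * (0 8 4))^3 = (7 11) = ((0 8 4)(7 11))^3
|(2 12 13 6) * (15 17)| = 4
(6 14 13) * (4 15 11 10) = [0, 1, 2, 3, 15, 5, 14, 7, 8, 9, 4, 10, 12, 6, 13, 11] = (4 15 11 10)(6 14 13)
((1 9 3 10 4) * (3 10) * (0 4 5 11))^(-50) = (0 11 5 10 9 1 4)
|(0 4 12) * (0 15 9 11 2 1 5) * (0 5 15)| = 15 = |(0 4 12)(1 15 9 11 2)|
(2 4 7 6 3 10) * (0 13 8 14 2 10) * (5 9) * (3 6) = (0 13 8 14 2 4 7 3)(5 9) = [13, 1, 4, 0, 7, 9, 6, 3, 14, 5, 10, 11, 12, 8, 2]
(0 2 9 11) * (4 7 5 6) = (0 2 9 11)(4 7 5 6) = [2, 1, 9, 3, 7, 6, 4, 5, 8, 11, 10, 0]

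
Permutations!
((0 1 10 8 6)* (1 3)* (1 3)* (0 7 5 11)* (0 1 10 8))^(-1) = (0 10)(1 11 5 7 6 8)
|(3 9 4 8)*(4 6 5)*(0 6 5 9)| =|(0 6 9 5 4 8 3)| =7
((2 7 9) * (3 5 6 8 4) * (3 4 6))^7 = (2 7 9)(3 5)(6 8)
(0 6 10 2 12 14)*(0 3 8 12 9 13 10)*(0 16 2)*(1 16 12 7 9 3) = (0 6 12 14 1 16 2 3 8 7 9 13 10) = [6, 16, 3, 8, 4, 5, 12, 9, 7, 13, 0, 11, 14, 10, 1, 15, 2]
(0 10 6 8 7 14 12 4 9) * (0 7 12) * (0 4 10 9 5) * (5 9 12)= (0 12 10 6 8 5)(4 9 7 14)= [12, 1, 2, 3, 9, 0, 8, 14, 5, 7, 6, 11, 10, 13, 4]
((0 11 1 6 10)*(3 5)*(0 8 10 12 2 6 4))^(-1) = (0 4 1 11)(2 12 6)(3 5)(8 10)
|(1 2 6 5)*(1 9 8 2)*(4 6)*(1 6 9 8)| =|(1 6 5 8 2 4 9)| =7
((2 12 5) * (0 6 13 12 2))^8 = (0 12 6 5 13)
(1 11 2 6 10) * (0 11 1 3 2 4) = (0 11 4)(2 6 10 3) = [11, 1, 6, 2, 0, 5, 10, 7, 8, 9, 3, 4]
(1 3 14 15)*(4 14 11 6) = [0, 3, 2, 11, 14, 5, 4, 7, 8, 9, 10, 6, 12, 13, 15, 1] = (1 3 11 6 4 14 15)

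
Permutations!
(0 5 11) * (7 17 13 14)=(0 5 11)(7 17 13 14)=[5, 1, 2, 3, 4, 11, 6, 17, 8, 9, 10, 0, 12, 14, 7, 15, 16, 13]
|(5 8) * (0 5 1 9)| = |(0 5 8 1 9)| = 5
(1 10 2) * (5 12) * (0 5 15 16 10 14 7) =(0 5 12 15 16 10 2 1 14 7) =[5, 14, 1, 3, 4, 12, 6, 0, 8, 9, 2, 11, 15, 13, 7, 16, 10]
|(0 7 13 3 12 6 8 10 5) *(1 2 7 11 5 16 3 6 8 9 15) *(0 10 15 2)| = |(0 11 5 10 16 3 12 8 15 1)(2 7 13 6 9)| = 10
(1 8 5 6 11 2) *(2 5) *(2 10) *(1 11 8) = (2 11 5 6 8 10) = [0, 1, 11, 3, 4, 6, 8, 7, 10, 9, 2, 5]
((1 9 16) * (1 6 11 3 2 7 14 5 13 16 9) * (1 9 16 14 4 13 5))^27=((1 9 16 6 11 3 2 7 4 13 14))^27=(1 3 14 11 13 6 4 16 7 9 2)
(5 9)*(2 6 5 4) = [0, 1, 6, 3, 2, 9, 5, 7, 8, 4] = (2 6 5 9 4)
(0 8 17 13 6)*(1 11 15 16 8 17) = (0 17 13 6)(1 11 15 16 8) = [17, 11, 2, 3, 4, 5, 0, 7, 1, 9, 10, 15, 12, 6, 14, 16, 8, 13]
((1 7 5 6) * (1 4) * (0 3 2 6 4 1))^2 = ((0 3 2 6 1 7 5 4))^2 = (0 2 1 5)(3 6 7 4)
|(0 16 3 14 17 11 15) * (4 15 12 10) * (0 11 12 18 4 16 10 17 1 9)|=|(0 10 16 3 14 1 9)(4 15 11 18)(12 17)|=28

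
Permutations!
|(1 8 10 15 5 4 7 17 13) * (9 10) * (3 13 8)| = 24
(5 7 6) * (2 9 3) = [0, 1, 9, 2, 4, 7, 5, 6, 8, 3] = (2 9 3)(5 7 6)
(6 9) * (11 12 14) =[0, 1, 2, 3, 4, 5, 9, 7, 8, 6, 10, 12, 14, 13, 11] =(6 9)(11 12 14)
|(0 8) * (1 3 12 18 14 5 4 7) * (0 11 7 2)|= 12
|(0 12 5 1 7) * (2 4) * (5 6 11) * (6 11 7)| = 14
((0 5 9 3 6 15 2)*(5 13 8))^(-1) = (0 2 15 6 3 9 5 8 13)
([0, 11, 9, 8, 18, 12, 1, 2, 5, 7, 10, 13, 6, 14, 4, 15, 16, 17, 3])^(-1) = [0, 6, 7, 18, 14, 8, 12, 9, 3, 2, 10, 1, 5, 11, 13, 15, 16, 17, 4]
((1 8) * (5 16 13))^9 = ((1 8)(5 16 13))^9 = (16)(1 8)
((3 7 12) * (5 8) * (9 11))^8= (3 12 7)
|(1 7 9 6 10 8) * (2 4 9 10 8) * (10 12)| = 9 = |(1 7 12 10 2 4 9 6 8)|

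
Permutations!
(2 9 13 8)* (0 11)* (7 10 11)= [7, 1, 9, 3, 4, 5, 6, 10, 2, 13, 11, 0, 12, 8]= (0 7 10 11)(2 9 13 8)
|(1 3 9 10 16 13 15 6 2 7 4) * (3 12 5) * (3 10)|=22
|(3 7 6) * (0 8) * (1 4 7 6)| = |(0 8)(1 4 7)(3 6)| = 6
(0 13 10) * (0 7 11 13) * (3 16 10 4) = (3 16 10 7 11 13 4) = [0, 1, 2, 16, 3, 5, 6, 11, 8, 9, 7, 13, 12, 4, 14, 15, 10]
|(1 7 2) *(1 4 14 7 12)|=|(1 12)(2 4 14 7)|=4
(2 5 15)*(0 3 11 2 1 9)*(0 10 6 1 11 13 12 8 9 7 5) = [3, 7, 0, 13, 4, 15, 1, 5, 9, 10, 6, 2, 8, 12, 14, 11] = (0 3 13 12 8 9 10 6 1 7 5 15 11 2)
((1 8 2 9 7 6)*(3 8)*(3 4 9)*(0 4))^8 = (0 9 6)(1 4 7)(2 8 3)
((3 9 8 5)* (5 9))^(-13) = ((3 5)(8 9))^(-13) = (3 5)(8 9)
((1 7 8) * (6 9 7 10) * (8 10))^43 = (1 8)(6 10 7 9)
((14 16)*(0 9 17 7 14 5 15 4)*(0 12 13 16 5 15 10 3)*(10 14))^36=(17)(4 12 13 16 15)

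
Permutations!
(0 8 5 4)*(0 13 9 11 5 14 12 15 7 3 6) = (0 8 14 12 15 7 3 6)(4 13 9 11 5) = [8, 1, 2, 6, 13, 4, 0, 3, 14, 11, 10, 5, 15, 9, 12, 7]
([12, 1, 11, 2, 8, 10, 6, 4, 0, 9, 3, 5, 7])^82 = (0 7 8 12 4)(2 5 3 11 10)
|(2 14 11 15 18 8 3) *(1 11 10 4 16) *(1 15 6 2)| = 12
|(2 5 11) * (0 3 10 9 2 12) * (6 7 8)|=24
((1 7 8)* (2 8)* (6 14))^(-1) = (1 8 2 7)(6 14)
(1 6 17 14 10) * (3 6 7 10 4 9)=[0, 7, 2, 6, 9, 5, 17, 10, 8, 3, 1, 11, 12, 13, 4, 15, 16, 14]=(1 7 10)(3 6 17 14 4 9)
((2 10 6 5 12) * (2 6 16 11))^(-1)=((2 10 16 11)(5 12 6))^(-1)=(2 11 16 10)(5 6 12)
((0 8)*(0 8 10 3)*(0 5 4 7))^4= ((0 10 3 5 4 7))^4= (0 4 3)(5 10 7)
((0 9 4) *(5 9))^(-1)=((0 5 9 4))^(-1)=(0 4 9 5)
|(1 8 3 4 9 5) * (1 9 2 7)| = 6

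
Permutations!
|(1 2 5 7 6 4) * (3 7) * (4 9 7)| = 15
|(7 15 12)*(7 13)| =4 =|(7 15 12 13)|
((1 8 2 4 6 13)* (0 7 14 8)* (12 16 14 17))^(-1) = ((0 7 17 12 16 14 8 2 4 6 13 1))^(-1) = (0 1 13 6 4 2 8 14 16 12 17 7)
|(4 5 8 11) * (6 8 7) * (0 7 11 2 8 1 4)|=|(0 7 6 1 4 5 11)(2 8)|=14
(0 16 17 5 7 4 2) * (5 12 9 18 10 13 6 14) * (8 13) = (0 16 17 12 9 18 10 8 13 6 14 5 7 4 2) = [16, 1, 0, 3, 2, 7, 14, 4, 13, 18, 8, 11, 9, 6, 5, 15, 17, 12, 10]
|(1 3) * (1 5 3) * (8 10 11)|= 6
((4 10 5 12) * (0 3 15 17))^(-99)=(0 3 15 17)(4 10 5 12)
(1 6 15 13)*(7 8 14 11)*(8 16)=(1 6 15 13)(7 16 8 14 11)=[0, 6, 2, 3, 4, 5, 15, 16, 14, 9, 10, 7, 12, 1, 11, 13, 8]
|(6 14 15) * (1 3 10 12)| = |(1 3 10 12)(6 14 15)| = 12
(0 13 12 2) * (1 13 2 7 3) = (0 2)(1 13 12 7 3) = [2, 13, 0, 1, 4, 5, 6, 3, 8, 9, 10, 11, 7, 12]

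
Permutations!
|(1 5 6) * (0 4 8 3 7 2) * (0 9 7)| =12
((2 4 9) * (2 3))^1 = (2 4 9 3)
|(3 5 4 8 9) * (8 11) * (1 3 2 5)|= 6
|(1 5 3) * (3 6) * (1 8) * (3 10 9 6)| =12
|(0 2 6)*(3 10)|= 6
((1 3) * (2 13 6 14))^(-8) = (14)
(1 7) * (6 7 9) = (1 9 6 7) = [0, 9, 2, 3, 4, 5, 7, 1, 8, 6]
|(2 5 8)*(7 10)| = |(2 5 8)(7 10)| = 6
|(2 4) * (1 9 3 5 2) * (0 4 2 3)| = 4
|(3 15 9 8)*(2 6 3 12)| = |(2 6 3 15 9 8 12)| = 7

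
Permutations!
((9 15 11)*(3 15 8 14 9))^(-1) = (3 11 15)(8 9 14)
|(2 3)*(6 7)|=|(2 3)(6 7)|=2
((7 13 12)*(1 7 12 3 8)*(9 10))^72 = (1 13 8 7 3)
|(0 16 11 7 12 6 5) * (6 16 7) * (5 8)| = |(0 7 12 16 11 6 8 5)| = 8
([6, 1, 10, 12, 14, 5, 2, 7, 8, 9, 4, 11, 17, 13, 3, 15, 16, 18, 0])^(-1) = (0 18 17 12 3 14 4 10 2 6)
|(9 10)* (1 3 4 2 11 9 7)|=|(1 3 4 2 11 9 10 7)|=8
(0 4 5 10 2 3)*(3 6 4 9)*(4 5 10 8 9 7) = (0 7 4 10 2 6 5 8 9 3) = [7, 1, 6, 0, 10, 8, 5, 4, 9, 3, 2]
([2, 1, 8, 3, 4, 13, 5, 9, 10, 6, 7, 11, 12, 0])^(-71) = (0 2 8 10 7 9 6 5 13)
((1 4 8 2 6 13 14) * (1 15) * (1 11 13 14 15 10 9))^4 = ((1 4 8 2 6 14 10 9)(11 13 15))^4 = (1 6)(2 9)(4 14)(8 10)(11 13 15)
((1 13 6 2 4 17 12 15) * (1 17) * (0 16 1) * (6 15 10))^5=((0 16 1 13 15 17 12 10 6 2 4))^5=(0 17 4 15 2 13 6 1 10 16 12)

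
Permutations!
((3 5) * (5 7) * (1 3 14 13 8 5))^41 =((1 3 7)(5 14 13 8))^41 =(1 7 3)(5 14 13 8)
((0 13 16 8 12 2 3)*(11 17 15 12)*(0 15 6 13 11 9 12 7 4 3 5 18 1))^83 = ((0 11 17 6 13 16 8 9 12 2 5 18 1)(3 15 7 4))^83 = (0 16 5 17 9 1 13 2 11 8 18 6 12)(3 4 7 15)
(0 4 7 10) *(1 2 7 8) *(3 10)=(0 4 8 1 2 7 3 10)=[4, 2, 7, 10, 8, 5, 6, 3, 1, 9, 0]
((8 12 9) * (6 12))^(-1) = (6 8 9 12)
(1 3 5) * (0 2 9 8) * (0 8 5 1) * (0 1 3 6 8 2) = [0, 6, 9, 3, 4, 1, 8, 7, 2, 5] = (1 6 8 2 9 5)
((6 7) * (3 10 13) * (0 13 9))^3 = ((0 13 3 10 9)(6 7))^3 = (0 10 13 9 3)(6 7)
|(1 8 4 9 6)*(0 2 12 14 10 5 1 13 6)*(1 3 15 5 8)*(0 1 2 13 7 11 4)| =|(0 13 6 7 11 4 9 1 2 12 14 10 8)(3 15 5)| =39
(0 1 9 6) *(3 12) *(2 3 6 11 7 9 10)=[1, 10, 3, 12, 4, 5, 0, 9, 8, 11, 2, 7, 6]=(0 1 10 2 3 12 6)(7 9 11)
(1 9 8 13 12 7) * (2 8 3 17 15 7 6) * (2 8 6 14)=(1 9 3 17 15 7)(2 6 8 13 12 14)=[0, 9, 6, 17, 4, 5, 8, 1, 13, 3, 10, 11, 14, 12, 2, 7, 16, 15]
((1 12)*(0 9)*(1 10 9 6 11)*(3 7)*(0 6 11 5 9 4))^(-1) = ((0 11 1 12 10 4)(3 7)(5 9 6))^(-1) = (0 4 10 12 1 11)(3 7)(5 6 9)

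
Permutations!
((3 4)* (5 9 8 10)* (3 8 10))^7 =(3 4 8)(5 9 10)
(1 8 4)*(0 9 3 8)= (0 9 3 8 4 1)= [9, 0, 2, 8, 1, 5, 6, 7, 4, 3]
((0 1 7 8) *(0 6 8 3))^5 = (0 1 7 3)(6 8)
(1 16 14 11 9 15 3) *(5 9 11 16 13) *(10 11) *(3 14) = [0, 13, 2, 1, 4, 9, 6, 7, 8, 15, 11, 10, 12, 5, 16, 14, 3] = (1 13 5 9 15 14 16 3)(10 11)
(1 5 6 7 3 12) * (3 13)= (1 5 6 7 13 3 12)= [0, 5, 2, 12, 4, 6, 7, 13, 8, 9, 10, 11, 1, 3]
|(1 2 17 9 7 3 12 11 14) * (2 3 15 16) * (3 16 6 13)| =13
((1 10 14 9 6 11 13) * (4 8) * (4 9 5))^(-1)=(1 13 11 6 9 8 4 5 14 10)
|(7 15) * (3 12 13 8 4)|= |(3 12 13 8 4)(7 15)|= 10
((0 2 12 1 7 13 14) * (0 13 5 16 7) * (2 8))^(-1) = (0 1 12 2 8)(5 7 16)(13 14)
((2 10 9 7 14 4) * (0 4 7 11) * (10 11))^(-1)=(0 11 2 4)(7 14)(9 10)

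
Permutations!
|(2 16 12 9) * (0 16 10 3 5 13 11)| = |(0 16 12 9 2 10 3 5 13 11)| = 10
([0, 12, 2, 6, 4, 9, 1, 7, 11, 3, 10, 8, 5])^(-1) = (1 6 3 9 5 12)(8 11)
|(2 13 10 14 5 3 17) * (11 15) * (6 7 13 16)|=|(2 16 6 7 13 10 14 5 3 17)(11 15)|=10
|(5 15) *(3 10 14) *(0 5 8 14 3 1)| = 6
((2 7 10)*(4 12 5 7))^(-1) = ((2 4 12 5 7 10))^(-1) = (2 10 7 5 12 4)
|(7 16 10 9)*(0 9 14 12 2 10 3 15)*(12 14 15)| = |(0 9 7 16 3 12 2 10 15)| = 9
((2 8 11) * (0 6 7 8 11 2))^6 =(11)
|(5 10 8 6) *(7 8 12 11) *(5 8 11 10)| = 2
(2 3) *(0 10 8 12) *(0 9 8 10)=(2 3)(8 12 9)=[0, 1, 3, 2, 4, 5, 6, 7, 12, 8, 10, 11, 9]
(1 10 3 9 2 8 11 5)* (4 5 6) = (1 10 3 9 2 8 11 6 4 5) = [0, 10, 8, 9, 5, 1, 4, 7, 11, 2, 3, 6]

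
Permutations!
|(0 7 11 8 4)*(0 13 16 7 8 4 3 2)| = |(0 8 3 2)(4 13 16 7 11)| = 20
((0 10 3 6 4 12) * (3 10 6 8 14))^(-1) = (0 12 4 6)(3 14 8)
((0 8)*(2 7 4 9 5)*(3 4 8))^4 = ((0 3 4 9 5 2 7 8))^4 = (0 5)(2 3)(4 7)(8 9)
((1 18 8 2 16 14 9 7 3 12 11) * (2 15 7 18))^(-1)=((1 2 16 14 9 18 8 15 7 3 12 11))^(-1)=(1 11 12 3 7 15 8 18 9 14 16 2)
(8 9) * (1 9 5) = (1 9 8 5) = [0, 9, 2, 3, 4, 1, 6, 7, 5, 8]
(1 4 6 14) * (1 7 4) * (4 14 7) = [0, 1, 2, 3, 6, 5, 7, 14, 8, 9, 10, 11, 12, 13, 4] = (4 6 7 14)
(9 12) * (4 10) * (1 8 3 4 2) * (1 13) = (1 8 3 4 10 2 13)(9 12) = [0, 8, 13, 4, 10, 5, 6, 7, 3, 12, 2, 11, 9, 1]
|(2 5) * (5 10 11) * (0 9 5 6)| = 7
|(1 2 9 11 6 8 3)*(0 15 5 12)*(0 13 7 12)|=21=|(0 15 5)(1 2 9 11 6 8 3)(7 12 13)|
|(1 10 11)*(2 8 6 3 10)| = |(1 2 8 6 3 10 11)| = 7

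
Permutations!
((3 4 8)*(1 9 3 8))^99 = ((1 9 3 4))^99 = (1 4 3 9)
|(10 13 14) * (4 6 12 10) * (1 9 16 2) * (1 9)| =6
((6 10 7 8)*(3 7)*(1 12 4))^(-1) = (1 4 12)(3 10 6 8 7)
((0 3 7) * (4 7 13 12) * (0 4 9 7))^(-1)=((0 3 13 12 9 7 4))^(-1)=(0 4 7 9 12 13 3)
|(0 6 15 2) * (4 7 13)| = 12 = |(0 6 15 2)(4 7 13)|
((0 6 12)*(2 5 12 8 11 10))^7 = (0 12 5 2 10 11 8 6)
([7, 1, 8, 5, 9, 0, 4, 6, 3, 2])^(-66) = [8, 1, 6, 9, 0, 2, 5, 3, 4, 7]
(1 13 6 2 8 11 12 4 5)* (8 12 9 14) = (1 13 6 2 12 4 5)(8 11 9 14) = [0, 13, 12, 3, 5, 1, 2, 7, 11, 14, 10, 9, 4, 6, 8]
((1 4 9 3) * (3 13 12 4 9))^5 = ((1 9 13 12 4 3))^5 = (1 3 4 12 13 9)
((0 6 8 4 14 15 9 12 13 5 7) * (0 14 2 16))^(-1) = (0 16 2 4 8 6)(5 13 12 9 15 14 7)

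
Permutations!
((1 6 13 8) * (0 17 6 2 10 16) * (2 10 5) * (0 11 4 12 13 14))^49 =(0 17 6 14)(1 10 16 11 4 12 13 8)(2 5)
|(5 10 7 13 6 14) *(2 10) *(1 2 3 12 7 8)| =|(1 2 10 8)(3 12 7 13 6 14 5)| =28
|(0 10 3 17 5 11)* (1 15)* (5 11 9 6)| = |(0 10 3 17 11)(1 15)(5 9 6)| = 30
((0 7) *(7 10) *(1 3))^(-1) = (0 7 10)(1 3) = ((0 10 7)(1 3))^(-1)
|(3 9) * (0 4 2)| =6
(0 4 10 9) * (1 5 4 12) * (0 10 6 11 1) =(0 12)(1 5 4 6 11)(9 10) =[12, 5, 2, 3, 6, 4, 11, 7, 8, 10, 9, 1, 0]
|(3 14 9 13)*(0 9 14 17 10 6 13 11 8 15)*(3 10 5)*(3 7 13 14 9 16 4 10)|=10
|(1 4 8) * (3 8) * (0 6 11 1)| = |(0 6 11 1 4 3 8)| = 7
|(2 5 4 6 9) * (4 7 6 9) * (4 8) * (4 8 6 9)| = |(2 5 7 9)| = 4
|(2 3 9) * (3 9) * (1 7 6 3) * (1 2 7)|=5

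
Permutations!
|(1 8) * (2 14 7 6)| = 4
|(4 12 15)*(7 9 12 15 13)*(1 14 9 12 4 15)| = 12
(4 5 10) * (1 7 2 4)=(1 7 2 4 5 10)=[0, 7, 4, 3, 5, 10, 6, 2, 8, 9, 1]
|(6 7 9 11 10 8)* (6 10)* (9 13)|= |(6 7 13 9 11)(8 10)|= 10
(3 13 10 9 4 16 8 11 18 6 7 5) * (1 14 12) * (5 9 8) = (1 14 12)(3 13 10 8 11 18 6 7 9 4 16 5) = [0, 14, 2, 13, 16, 3, 7, 9, 11, 4, 8, 18, 1, 10, 12, 15, 5, 17, 6]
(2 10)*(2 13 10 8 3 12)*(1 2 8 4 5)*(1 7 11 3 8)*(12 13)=(1 2 4 5 7 11 3 13 10 12)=[0, 2, 4, 13, 5, 7, 6, 11, 8, 9, 12, 3, 1, 10]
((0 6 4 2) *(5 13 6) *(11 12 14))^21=(14)(0 6)(2 13)(4 5)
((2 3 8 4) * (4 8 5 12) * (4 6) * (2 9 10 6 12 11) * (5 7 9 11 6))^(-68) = (12)(2 10 11 9 4 7 6 3 5)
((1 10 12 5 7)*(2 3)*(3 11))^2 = ((1 10 12 5 7)(2 11 3))^2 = (1 12 7 10 5)(2 3 11)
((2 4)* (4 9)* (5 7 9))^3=((2 5 7 9 4))^3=(2 9 5 4 7)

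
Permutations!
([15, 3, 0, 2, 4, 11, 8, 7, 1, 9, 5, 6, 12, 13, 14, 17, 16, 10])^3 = [10, 0, 17, 15, 4, 8, 3, 7, 2, 9, 6, 1, 12, 13, 14, 5, 16, 11]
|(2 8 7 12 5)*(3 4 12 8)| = 10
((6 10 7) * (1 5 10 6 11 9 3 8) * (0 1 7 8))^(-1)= (0 3 9 11 7 8 10 5 1)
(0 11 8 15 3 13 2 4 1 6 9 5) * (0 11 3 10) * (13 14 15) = [3, 6, 4, 14, 1, 11, 9, 7, 13, 5, 0, 8, 12, 2, 15, 10] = (0 3 14 15 10)(1 6 9 5 11 8 13 2 4)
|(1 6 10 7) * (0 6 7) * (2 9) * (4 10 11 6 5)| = 4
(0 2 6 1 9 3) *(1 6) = (0 2 1 9 3) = [2, 9, 1, 0, 4, 5, 6, 7, 8, 3]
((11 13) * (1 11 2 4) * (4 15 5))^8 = (1 11 13 2 15 5 4)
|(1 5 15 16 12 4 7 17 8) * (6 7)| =10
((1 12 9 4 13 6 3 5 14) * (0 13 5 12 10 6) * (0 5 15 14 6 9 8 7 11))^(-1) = (0 11 7 8 12 3 6 5 13)(1 14 15 4 9 10)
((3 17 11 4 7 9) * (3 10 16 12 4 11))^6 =(17)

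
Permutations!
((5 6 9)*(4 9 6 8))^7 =((4 9 5 8))^7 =(4 8 5 9)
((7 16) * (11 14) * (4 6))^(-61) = ((4 6)(7 16)(11 14))^(-61) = (4 6)(7 16)(11 14)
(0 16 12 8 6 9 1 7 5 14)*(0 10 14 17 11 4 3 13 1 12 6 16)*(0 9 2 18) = (0 9 12 8 16 6 2 18)(1 7 5 17 11 4 3 13)(10 14) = [9, 7, 18, 13, 3, 17, 2, 5, 16, 12, 14, 4, 8, 1, 10, 15, 6, 11, 0]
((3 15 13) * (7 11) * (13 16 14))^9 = (3 13 14 16 15)(7 11)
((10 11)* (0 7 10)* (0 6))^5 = ((0 7 10 11 6))^5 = (11)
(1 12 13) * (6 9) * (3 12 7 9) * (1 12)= (1 7 9 6 3)(12 13)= [0, 7, 2, 1, 4, 5, 3, 9, 8, 6, 10, 11, 13, 12]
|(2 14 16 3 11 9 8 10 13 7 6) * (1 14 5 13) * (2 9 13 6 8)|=36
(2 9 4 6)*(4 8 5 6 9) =(2 4 9 8 5 6) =[0, 1, 4, 3, 9, 6, 2, 7, 5, 8]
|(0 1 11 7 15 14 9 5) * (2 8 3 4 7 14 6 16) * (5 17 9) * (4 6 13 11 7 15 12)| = 10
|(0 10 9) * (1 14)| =6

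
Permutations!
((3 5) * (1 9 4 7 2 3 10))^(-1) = ((1 9 4 7 2 3 5 10))^(-1) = (1 10 5 3 2 7 4 9)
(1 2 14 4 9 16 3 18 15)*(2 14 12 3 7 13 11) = (1 14 4 9 16 7 13 11 2 12 3 18 15) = [0, 14, 12, 18, 9, 5, 6, 13, 8, 16, 10, 2, 3, 11, 4, 1, 7, 17, 15]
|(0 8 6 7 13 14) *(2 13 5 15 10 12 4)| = 12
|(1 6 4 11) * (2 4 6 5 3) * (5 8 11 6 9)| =|(1 8 11)(2 4 6 9 5 3)| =6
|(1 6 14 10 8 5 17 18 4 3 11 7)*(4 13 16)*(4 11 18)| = |(1 6 14 10 8 5 17 4 3 18 13 16 11 7)| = 14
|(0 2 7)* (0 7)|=2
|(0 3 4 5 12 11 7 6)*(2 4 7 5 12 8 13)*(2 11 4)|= |(0 3 7 6)(4 12)(5 8 13 11)|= 4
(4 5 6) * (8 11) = (4 5 6)(8 11) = [0, 1, 2, 3, 5, 6, 4, 7, 11, 9, 10, 8]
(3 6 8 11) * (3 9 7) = (3 6 8 11 9 7) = [0, 1, 2, 6, 4, 5, 8, 3, 11, 7, 10, 9]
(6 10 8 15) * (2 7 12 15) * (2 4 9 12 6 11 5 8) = (2 7 6 10)(4 9 12 15 11 5 8) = [0, 1, 7, 3, 9, 8, 10, 6, 4, 12, 2, 5, 15, 13, 14, 11]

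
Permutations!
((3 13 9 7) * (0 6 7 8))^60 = ((0 6 7 3 13 9 8))^60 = (0 13 6 9 7 8 3)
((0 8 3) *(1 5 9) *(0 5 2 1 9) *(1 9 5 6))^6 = (0 9 1 3)(2 6 8 5) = ((0 8 3 6 1 2 9 5))^6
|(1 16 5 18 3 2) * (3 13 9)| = 8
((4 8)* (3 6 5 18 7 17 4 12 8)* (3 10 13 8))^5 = (3 17 12 7 8 18 13 5 10 6 4)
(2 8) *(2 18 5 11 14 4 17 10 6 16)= (2 8 18 5 11 14 4 17 10 6 16)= [0, 1, 8, 3, 17, 11, 16, 7, 18, 9, 6, 14, 12, 13, 4, 15, 2, 10, 5]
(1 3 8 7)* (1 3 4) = (1 4)(3 8 7) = [0, 4, 2, 8, 1, 5, 6, 3, 7]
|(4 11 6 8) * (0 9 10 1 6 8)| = 15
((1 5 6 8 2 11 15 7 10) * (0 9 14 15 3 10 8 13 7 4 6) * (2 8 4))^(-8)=(0 14 2 3 1)(5 9 15 11 10)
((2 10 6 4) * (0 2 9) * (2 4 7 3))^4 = ((0 4 9)(2 10 6 7 3))^4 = (0 4 9)(2 3 7 6 10)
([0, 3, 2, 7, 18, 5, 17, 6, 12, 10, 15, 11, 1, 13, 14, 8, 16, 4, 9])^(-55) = (1 4 8 6 10 3 18 12 17 15 7 9)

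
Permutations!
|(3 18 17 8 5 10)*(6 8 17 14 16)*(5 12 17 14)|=12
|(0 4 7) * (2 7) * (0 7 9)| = 4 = |(0 4 2 9)|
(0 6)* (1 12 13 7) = (0 6)(1 12 13 7) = [6, 12, 2, 3, 4, 5, 0, 1, 8, 9, 10, 11, 13, 7]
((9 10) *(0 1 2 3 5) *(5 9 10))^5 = (10)(0 5 9 3 2 1)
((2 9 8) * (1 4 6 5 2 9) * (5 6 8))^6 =((1 4 8 9 5 2))^6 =(9)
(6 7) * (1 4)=(1 4)(6 7)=[0, 4, 2, 3, 1, 5, 7, 6]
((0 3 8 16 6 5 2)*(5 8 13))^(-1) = ((0 3 13 5 2)(6 8 16))^(-1) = (0 2 5 13 3)(6 16 8)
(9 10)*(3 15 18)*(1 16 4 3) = [0, 16, 2, 15, 3, 5, 6, 7, 8, 10, 9, 11, 12, 13, 14, 18, 4, 17, 1] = (1 16 4 3 15 18)(9 10)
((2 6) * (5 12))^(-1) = (2 6)(5 12)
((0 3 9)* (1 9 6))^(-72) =((0 3 6 1 9))^(-72) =(0 1 3 9 6)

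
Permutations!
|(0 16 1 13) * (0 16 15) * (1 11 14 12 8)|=14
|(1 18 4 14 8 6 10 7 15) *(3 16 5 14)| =|(1 18 4 3 16 5 14 8 6 10 7 15)| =12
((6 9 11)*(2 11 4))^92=((2 11 6 9 4))^92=(2 6 4 11 9)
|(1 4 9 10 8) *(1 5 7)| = |(1 4 9 10 8 5 7)| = 7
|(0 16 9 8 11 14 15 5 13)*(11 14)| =|(0 16 9 8 14 15 5 13)| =8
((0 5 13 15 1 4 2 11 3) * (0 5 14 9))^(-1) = ((0 14 9)(1 4 2 11 3 5 13 15))^(-1) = (0 9 14)(1 15 13 5 3 11 2 4)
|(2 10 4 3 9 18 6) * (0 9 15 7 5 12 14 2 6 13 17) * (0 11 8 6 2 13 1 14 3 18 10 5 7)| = |(0 9 10 4 18 1 14 13 17 11 8 6 2 5 12 3 15)| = 17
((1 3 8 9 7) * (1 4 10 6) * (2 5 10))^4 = ((1 3 8 9 7 4 2 5 10 6))^4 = (1 7 10 8 2)(3 4 6 9 5)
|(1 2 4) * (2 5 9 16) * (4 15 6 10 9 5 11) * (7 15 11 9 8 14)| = 6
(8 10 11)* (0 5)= (0 5)(8 10 11)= [5, 1, 2, 3, 4, 0, 6, 7, 10, 9, 11, 8]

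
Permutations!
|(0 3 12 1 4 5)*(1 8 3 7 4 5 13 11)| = 21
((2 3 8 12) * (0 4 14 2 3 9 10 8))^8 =((0 4 14 2 9 10 8 12 3))^8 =(0 3 12 8 10 9 2 14 4)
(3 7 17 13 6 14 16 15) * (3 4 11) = (3 7 17 13 6 14 16 15 4 11) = [0, 1, 2, 7, 11, 5, 14, 17, 8, 9, 10, 3, 12, 6, 16, 4, 15, 13]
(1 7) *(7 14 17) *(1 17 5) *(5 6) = (1 14 6 5)(7 17) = [0, 14, 2, 3, 4, 1, 5, 17, 8, 9, 10, 11, 12, 13, 6, 15, 16, 7]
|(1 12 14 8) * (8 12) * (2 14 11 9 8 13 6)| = 9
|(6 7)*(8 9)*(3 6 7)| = 2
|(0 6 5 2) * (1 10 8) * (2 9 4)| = 6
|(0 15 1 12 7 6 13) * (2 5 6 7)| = |(0 15 1 12 2 5 6 13)| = 8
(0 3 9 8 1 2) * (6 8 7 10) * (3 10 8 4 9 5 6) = (0 10 3 5 6 4 9 7 8 1 2) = [10, 2, 0, 5, 9, 6, 4, 8, 1, 7, 3]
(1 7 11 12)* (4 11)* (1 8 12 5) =[0, 7, 2, 3, 11, 1, 6, 4, 12, 9, 10, 5, 8] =(1 7 4 11 5)(8 12)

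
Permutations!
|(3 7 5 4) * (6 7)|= |(3 6 7 5 4)|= 5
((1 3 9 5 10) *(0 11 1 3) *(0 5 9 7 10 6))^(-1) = ((0 11 1 5 6)(3 7 10))^(-1) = (0 6 5 1 11)(3 10 7)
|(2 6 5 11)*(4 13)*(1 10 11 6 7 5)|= 14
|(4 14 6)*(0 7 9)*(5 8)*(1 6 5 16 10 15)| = |(0 7 9)(1 6 4 14 5 8 16 10 15)| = 9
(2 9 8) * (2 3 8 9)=(9)(3 8)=[0, 1, 2, 8, 4, 5, 6, 7, 3, 9]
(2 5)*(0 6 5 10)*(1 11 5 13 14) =(0 6 13 14 1 11 5 2 10) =[6, 11, 10, 3, 4, 2, 13, 7, 8, 9, 0, 5, 12, 14, 1]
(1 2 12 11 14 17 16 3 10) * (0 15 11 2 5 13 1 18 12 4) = [15, 5, 4, 10, 0, 13, 6, 7, 8, 9, 18, 14, 2, 1, 17, 11, 3, 16, 12] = (0 15 11 14 17 16 3 10 18 12 2 4)(1 5 13)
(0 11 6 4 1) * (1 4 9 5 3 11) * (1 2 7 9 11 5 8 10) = (0 2 7 9 8 10 1)(3 5)(6 11) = [2, 0, 7, 5, 4, 3, 11, 9, 10, 8, 1, 6]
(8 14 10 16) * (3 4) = (3 4)(8 14 10 16) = [0, 1, 2, 4, 3, 5, 6, 7, 14, 9, 16, 11, 12, 13, 10, 15, 8]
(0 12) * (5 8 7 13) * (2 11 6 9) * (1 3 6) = (0 12)(1 3 6 9 2 11)(5 8 7 13) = [12, 3, 11, 6, 4, 8, 9, 13, 7, 2, 10, 1, 0, 5]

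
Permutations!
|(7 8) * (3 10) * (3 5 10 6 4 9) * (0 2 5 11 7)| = 28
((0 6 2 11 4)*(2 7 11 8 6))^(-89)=((0 2 8 6 7 11 4))^(-89)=(0 8 7 4 2 6 11)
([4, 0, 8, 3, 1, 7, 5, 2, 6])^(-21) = [0, 1, 7, 3, 4, 6, 8, 5, 2]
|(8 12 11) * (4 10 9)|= |(4 10 9)(8 12 11)|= 3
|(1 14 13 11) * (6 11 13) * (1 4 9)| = 6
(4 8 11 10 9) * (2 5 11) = (2 5 11 10 9 4 8) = [0, 1, 5, 3, 8, 11, 6, 7, 2, 4, 9, 10]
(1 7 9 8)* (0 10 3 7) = (0 10 3 7 9 8 1) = [10, 0, 2, 7, 4, 5, 6, 9, 1, 8, 3]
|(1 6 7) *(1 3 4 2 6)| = |(2 6 7 3 4)| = 5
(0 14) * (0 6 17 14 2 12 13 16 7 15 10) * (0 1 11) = [2, 11, 12, 3, 4, 5, 17, 15, 8, 9, 1, 0, 13, 16, 6, 10, 7, 14] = (0 2 12 13 16 7 15 10 1 11)(6 17 14)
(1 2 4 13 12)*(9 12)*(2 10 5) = (1 10 5 2 4 13 9 12) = [0, 10, 4, 3, 13, 2, 6, 7, 8, 12, 5, 11, 1, 9]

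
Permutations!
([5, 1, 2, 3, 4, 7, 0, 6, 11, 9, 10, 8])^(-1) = (0 6 7 5)(8 11)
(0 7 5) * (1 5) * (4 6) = (0 7 1 5)(4 6) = [7, 5, 2, 3, 6, 0, 4, 1]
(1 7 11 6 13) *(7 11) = [0, 11, 2, 3, 4, 5, 13, 7, 8, 9, 10, 6, 12, 1] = (1 11 6 13)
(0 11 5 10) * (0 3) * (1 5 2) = (0 11 2 1 5 10 3) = [11, 5, 1, 0, 4, 10, 6, 7, 8, 9, 3, 2]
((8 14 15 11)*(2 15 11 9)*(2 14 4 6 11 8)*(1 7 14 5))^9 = (1 9 2 6 8 7 5 15 11 4 14)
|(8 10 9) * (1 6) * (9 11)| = 4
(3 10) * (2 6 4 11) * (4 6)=(2 4 11)(3 10)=[0, 1, 4, 10, 11, 5, 6, 7, 8, 9, 3, 2]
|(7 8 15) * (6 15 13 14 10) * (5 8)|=|(5 8 13 14 10 6 15 7)|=8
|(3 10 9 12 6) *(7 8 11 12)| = 8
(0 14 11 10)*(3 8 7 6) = (0 14 11 10)(3 8 7 6) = [14, 1, 2, 8, 4, 5, 3, 6, 7, 9, 0, 10, 12, 13, 11]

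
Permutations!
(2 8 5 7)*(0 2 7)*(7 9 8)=(0 2 7 9 8 5)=[2, 1, 7, 3, 4, 0, 6, 9, 5, 8]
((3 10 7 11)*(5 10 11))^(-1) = (3 11)(5 7 10) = ((3 11)(5 10 7))^(-1)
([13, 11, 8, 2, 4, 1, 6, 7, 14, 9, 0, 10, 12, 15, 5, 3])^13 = (0 15 2 14 1 10 13 3 8 5 11)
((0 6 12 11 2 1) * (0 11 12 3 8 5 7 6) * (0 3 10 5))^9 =((12)(0 3 8)(1 11 2)(5 7 6 10))^9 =(12)(5 7 6 10)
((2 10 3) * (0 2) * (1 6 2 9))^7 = (10)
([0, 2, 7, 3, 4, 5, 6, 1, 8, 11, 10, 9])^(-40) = [0, 7, 1, 3, 4, 5, 6, 2, 8, 9, 10, 11]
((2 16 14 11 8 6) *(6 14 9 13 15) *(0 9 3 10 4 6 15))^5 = (0 13 9)(2 6 4 10 3 16)(8 11 14)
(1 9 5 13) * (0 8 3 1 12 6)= [8, 9, 2, 1, 4, 13, 0, 7, 3, 5, 10, 11, 6, 12]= (0 8 3 1 9 5 13 12 6)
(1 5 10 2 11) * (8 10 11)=(1 5 11)(2 8 10)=[0, 5, 8, 3, 4, 11, 6, 7, 10, 9, 2, 1]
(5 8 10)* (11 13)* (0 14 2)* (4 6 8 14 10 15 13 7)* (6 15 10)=(0 6 8 10 5 14 2)(4 15 13 11 7)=[6, 1, 0, 3, 15, 14, 8, 4, 10, 9, 5, 7, 12, 11, 2, 13]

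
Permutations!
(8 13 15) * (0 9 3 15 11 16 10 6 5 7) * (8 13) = (0 9 3 15 13 11 16 10 6 5 7) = [9, 1, 2, 15, 4, 7, 5, 0, 8, 3, 6, 16, 12, 11, 14, 13, 10]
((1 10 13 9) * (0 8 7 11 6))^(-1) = ((0 8 7 11 6)(1 10 13 9))^(-1) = (0 6 11 7 8)(1 9 13 10)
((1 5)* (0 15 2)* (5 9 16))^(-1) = ((0 15 2)(1 9 16 5))^(-1) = (0 2 15)(1 5 16 9)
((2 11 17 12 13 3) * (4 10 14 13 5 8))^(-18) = (2 5 14 11 8 13 17 4 3 12 10)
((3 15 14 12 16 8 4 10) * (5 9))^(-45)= (3 12 4 15 16 10 14 8)(5 9)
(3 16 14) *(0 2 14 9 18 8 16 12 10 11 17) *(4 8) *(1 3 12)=[2, 3, 14, 1, 8, 5, 6, 7, 16, 18, 11, 17, 10, 13, 12, 15, 9, 0, 4]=(0 2 14 12 10 11 17)(1 3)(4 8 16 9 18)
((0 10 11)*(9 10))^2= (0 10)(9 11)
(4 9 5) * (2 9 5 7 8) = [0, 1, 9, 3, 5, 4, 6, 8, 2, 7] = (2 9 7 8)(4 5)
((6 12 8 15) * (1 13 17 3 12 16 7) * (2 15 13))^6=(3 12 8 13 17)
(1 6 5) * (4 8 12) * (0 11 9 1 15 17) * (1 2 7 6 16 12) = (0 11 9 2 7 6 5 15 17)(1 16 12 4 8) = [11, 16, 7, 3, 8, 15, 5, 6, 1, 2, 10, 9, 4, 13, 14, 17, 12, 0]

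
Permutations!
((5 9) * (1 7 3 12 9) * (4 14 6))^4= (1 9 3)(4 14 6)(5 12 7)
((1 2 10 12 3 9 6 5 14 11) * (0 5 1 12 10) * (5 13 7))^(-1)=((0 13 7 5 14 11 12 3 9 6 1 2))^(-1)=(0 2 1 6 9 3 12 11 14 5 7 13)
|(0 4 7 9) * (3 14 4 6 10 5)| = 9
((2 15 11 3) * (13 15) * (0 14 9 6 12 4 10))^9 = (0 9 12 10 14 6 4)(2 3 11 15 13)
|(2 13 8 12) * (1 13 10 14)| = 7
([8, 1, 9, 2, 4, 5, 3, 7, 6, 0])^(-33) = (0 3)(2 8)(6 9)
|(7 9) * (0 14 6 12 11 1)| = 6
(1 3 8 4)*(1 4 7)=[0, 3, 2, 8, 4, 5, 6, 1, 7]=(1 3 8 7)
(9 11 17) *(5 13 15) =[0, 1, 2, 3, 4, 13, 6, 7, 8, 11, 10, 17, 12, 15, 14, 5, 16, 9] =(5 13 15)(9 11 17)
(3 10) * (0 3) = (0 3 10) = [3, 1, 2, 10, 4, 5, 6, 7, 8, 9, 0]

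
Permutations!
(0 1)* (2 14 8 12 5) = (0 1)(2 14 8 12 5) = [1, 0, 14, 3, 4, 2, 6, 7, 12, 9, 10, 11, 5, 13, 8]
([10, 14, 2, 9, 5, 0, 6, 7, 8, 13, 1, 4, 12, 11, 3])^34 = [3, 13, 2, 4, 1, 14, 6, 7, 8, 5, 9, 10, 12, 0, 11]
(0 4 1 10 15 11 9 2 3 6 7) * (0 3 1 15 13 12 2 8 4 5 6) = (0 5 6 7 3)(1 10 13 12 2)(4 15 11 9 8) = [5, 10, 1, 0, 15, 6, 7, 3, 4, 8, 13, 9, 2, 12, 14, 11]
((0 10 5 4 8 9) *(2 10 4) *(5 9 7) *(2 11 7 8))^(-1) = ((0 4 2 10 9)(5 11 7))^(-1) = (0 9 10 2 4)(5 7 11)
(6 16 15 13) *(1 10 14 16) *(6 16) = (1 10 14 6)(13 16 15) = [0, 10, 2, 3, 4, 5, 1, 7, 8, 9, 14, 11, 12, 16, 6, 13, 15]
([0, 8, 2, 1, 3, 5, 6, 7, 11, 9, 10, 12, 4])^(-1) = [0, 3, 2, 4, 12, 5, 6, 7, 1, 9, 10, 8, 11]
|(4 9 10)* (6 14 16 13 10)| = |(4 9 6 14 16 13 10)| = 7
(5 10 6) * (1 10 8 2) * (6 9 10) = [0, 6, 1, 3, 4, 8, 5, 7, 2, 10, 9] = (1 6 5 8 2)(9 10)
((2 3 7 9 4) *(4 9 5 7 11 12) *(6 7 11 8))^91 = ((2 3 8 6 7 5 11 12 4))^91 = (2 3 8 6 7 5 11 12 4)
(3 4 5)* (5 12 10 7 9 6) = (3 4 12 10 7 9 6 5) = [0, 1, 2, 4, 12, 3, 5, 9, 8, 6, 7, 11, 10]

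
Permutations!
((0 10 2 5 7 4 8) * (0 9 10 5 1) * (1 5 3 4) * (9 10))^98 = (0 1 7 5 2 10 8 4 3)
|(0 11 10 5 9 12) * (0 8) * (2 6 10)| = 9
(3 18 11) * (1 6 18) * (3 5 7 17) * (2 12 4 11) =(1 6 18 2 12 4 11 5 7 17 3) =[0, 6, 12, 1, 11, 7, 18, 17, 8, 9, 10, 5, 4, 13, 14, 15, 16, 3, 2]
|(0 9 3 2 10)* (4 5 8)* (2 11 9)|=3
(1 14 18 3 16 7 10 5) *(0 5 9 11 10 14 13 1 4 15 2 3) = [5, 13, 3, 16, 15, 4, 6, 14, 8, 11, 9, 10, 12, 1, 18, 2, 7, 17, 0] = (0 5 4 15 2 3 16 7 14 18)(1 13)(9 11 10)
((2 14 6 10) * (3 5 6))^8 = ((2 14 3 5 6 10))^8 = (2 3 6)(5 10 14)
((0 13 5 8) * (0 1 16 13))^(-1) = ((1 16 13 5 8))^(-1) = (1 8 5 13 16)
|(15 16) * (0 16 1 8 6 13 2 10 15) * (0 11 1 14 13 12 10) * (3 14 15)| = 12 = |(0 16 11 1 8 6 12 10 3 14 13 2)|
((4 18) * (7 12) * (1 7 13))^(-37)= (1 13 12 7)(4 18)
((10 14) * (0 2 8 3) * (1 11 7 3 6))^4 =((0 2 8 6 1 11 7 3)(10 14))^4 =(14)(0 1)(2 11)(3 6)(7 8)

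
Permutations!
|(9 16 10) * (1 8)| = 6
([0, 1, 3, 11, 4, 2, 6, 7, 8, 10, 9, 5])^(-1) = (2 5 11 3)(9 10)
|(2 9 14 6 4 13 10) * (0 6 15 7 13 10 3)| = |(0 6 4 10 2 9 14 15 7 13 3)| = 11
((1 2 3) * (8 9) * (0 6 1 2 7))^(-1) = (0 7 1 6)(2 3)(8 9)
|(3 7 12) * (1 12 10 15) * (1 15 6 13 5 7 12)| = |(15)(3 12)(5 7 10 6 13)| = 10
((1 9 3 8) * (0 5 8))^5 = ((0 5 8 1 9 3))^5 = (0 3 9 1 8 5)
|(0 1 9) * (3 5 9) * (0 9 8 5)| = |(9)(0 1 3)(5 8)| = 6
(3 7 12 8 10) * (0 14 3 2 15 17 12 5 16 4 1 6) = (0 14 3 7 5 16 4 1 6)(2 15 17 12 8 10) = [14, 6, 15, 7, 1, 16, 0, 5, 10, 9, 2, 11, 8, 13, 3, 17, 4, 12]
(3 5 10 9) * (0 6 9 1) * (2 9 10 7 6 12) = (0 12 2 9 3 5 7 6 10 1) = [12, 0, 9, 5, 4, 7, 10, 6, 8, 3, 1, 11, 2]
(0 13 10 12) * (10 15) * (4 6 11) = (0 13 15 10 12)(4 6 11) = [13, 1, 2, 3, 6, 5, 11, 7, 8, 9, 12, 4, 0, 15, 14, 10]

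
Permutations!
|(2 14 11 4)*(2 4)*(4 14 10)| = |(2 10 4 14 11)| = 5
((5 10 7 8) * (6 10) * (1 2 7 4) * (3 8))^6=(1 6 3)(2 10 8)(4 5 7)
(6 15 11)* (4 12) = [0, 1, 2, 3, 12, 5, 15, 7, 8, 9, 10, 6, 4, 13, 14, 11] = (4 12)(6 15 11)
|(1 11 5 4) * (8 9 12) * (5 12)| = |(1 11 12 8 9 5 4)| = 7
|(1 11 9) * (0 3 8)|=|(0 3 8)(1 11 9)|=3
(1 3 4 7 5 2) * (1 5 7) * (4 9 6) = (1 3 9 6 4)(2 5) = [0, 3, 5, 9, 1, 2, 4, 7, 8, 6]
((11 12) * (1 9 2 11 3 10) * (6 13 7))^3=(13)(1 11 10 2 3 9 12)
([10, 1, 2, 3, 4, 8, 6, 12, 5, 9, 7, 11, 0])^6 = [7, 1, 2, 3, 4, 5, 6, 0, 8, 9, 12, 11, 10]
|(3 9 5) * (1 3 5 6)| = |(1 3 9 6)| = 4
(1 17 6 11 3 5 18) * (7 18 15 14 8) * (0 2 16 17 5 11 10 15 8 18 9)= (0 2 16 17 6 10 15 14 18 1 5 8 7 9)(3 11)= [2, 5, 16, 11, 4, 8, 10, 9, 7, 0, 15, 3, 12, 13, 18, 14, 17, 6, 1]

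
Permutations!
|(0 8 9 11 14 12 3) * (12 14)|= 6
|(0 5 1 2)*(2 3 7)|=6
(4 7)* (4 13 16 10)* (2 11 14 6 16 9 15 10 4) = (2 11 14 6 16 4 7 13 9 15 10) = [0, 1, 11, 3, 7, 5, 16, 13, 8, 15, 2, 14, 12, 9, 6, 10, 4]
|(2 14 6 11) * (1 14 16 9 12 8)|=9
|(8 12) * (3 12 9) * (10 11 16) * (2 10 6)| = 20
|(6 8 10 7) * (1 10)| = 5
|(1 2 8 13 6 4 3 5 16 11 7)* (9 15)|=|(1 2 8 13 6 4 3 5 16 11 7)(9 15)|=22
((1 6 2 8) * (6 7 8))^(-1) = (1 8 7)(2 6)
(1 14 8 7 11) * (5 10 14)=(1 5 10 14 8 7 11)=[0, 5, 2, 3, 4, 10, 6, 11, 7, 9, 14, 1, 12, 13, 8]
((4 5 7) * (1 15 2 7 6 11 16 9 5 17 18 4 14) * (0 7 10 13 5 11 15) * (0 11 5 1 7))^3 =((1 11 16 9 5 6 15 2 10 13)(4 17 18)(7 14))^3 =(18)(1 9 15 13 16 6 10 11 5 2)(7 14)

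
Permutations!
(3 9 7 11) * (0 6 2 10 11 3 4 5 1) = (0 6 2 10 11 4 5 1)(3 9 7) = [6, 0, 10, 9, 5, 1, 2, 3, 8, 7, 11, 4]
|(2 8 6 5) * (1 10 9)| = |(1 10 9)(2 8 6 5)| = 12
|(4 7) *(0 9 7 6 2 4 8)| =12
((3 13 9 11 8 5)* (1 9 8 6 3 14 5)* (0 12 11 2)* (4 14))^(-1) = (0 2 9 1 8 13 3 6 11 12)(4 5 14)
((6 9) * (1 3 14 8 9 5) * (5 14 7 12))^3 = ((1 3 7 12 5)(6 14 8 9))^3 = (1 12 3 5 7)(6 9 8 14)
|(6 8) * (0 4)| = 2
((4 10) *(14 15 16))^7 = ((4 10)(14 15 16))^7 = (4 10)(14 15 16)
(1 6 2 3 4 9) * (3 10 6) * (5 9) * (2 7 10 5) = (1 3 4 2 5 9)(6 7 10) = [0, 3, 5, 4, 2, 9, 7, 10, 8, 1, 6]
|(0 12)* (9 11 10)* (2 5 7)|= |(0 12)(2 5 7)(9 11 10)|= 6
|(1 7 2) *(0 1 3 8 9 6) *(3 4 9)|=|(0 1 7 2 4 9 6)(3 8)|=14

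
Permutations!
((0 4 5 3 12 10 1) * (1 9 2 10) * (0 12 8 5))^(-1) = (0 4)(1 12)(2 9 10)(3 5 8)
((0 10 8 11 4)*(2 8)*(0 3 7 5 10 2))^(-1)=(0 10 5 7 3 4 11 8 2)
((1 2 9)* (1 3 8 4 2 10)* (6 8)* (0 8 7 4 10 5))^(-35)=((0 8 10 1 5)(2 9 3 6 7 4))^(-35)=(10)(2 9 3 6 7 4)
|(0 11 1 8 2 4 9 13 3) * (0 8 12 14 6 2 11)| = 11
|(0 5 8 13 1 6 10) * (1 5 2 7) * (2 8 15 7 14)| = |(0 8 13 5 15 7 1 6 10)(2 14)| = 18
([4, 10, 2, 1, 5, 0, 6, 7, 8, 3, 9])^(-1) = [5, 3, 2, 9, 0, 4, 6, 7, 8, 10, 1]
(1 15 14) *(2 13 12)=(1 15 14)(2 13 12)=[0, 15, 13, 3, 4, 5, 6, 7, 8, 9, 10, 11, 2, 12, 1, 14]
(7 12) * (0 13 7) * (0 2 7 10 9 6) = (0 13 10 9 6)(2 7 12) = [13, 1, 7, 3, 4, 5, 0, 12, 8, 6, 9, 11, 2, 10]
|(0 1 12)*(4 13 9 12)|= 6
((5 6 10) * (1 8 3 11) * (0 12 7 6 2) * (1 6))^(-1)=(0 2 5 10 6 11 3 8 1 7 12)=((0 12 7 1 8 3 11 6 10 5 2))^(-1)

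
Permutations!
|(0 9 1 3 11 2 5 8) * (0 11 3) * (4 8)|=|(0 9 1)(2 5 4 8 11)|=15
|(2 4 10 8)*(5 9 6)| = 12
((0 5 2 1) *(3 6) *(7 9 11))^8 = (7 11 9) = ((0 5 2 1)(3 6)(7 9 11))^8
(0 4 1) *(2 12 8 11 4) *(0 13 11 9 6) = [2, 13, 12, 3, 1, 5, 0, 7, 9, 6, 10, 4, 8, 11] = (0 2 12 8 9 6)(1 13 11 4)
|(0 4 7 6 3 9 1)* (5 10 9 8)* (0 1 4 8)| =|(0 8 5 10 9 4 7 6 3)| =9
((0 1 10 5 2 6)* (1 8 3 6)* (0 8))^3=(1 2 5 10)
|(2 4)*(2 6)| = |(2 4 6)| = 3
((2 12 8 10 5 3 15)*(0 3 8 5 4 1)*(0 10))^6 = (0 8 5 12 2 15 3)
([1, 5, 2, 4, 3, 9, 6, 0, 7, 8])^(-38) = [8, 7, 2, 3, 4, 0, 6, 9, 5, 1]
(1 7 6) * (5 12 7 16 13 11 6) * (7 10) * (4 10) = (1 16 13 11 6)(4 10 7 5 12) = [0, 16, 2, 3, 10, 12, 1, 5, 8, 9, 7, 6, 4, 11, 14, 15, 13]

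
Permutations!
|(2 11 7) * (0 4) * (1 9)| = 6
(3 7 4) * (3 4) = [0, 1, 2, 7, 4, 5, 6, 3] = (3 7)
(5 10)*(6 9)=(5 10)(6 9)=[0, 1, 2, 3, 4, 10, 9, 7, 8, 6, 5]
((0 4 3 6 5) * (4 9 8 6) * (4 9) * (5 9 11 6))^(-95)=((0 4 3 11 6 9 8 5))^(-95)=(0 4 3 11 6 9 8 5)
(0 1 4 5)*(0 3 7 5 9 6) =[1, 4, 2, 7, 9, 3, 0, 5, 8, 6] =(0 1 4 9 6)(3 7 5)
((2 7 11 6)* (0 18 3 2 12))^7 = (0 12 6 11 7 2 3 18)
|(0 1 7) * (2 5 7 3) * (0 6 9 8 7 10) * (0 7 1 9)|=10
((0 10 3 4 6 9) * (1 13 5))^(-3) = (13)(0 4)(3 9)(6 10)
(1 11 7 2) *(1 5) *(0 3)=[3, 11, 5, 0, 4, 1, 6, 2, 8, 9, 10, 7]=(0 3)(1 11 7 2 5)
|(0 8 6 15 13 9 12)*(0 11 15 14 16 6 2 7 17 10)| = 30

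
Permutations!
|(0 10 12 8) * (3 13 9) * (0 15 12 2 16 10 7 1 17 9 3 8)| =|(0 7 1 17 9 8 15 12)(2 16 10)(3 13)| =24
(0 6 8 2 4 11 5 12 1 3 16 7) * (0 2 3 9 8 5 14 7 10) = (0 6 5 12 1 9 8 3 16 10)(2 4 11 14 7) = [6, 9, 4, 16, 11, 12, 5, 2, 3, 8, 0, 14, 1, 13, 7, 15, 10]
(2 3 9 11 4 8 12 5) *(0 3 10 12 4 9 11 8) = (0 3 11 9 8 4)(2 10 12 5) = [3, 1, 10, 11, 0, 2, 6, 7, 4, 8, 12, 9, 5]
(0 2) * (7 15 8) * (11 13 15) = (0 2)(7 11 13 15 8) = [2, 1, 0, 3, 4, 5, 6, 11, 7, 9, 10, 13, 12, 15, 14, 8]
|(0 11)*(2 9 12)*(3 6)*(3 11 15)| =15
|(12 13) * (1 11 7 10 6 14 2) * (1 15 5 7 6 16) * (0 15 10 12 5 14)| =|(0 15 14 2 10 16 1 11 6)(5 7 12 13)| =36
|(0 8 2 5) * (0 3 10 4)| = 7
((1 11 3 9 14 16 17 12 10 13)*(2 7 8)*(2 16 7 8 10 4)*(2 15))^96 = (2 4 17 8 15 12 16)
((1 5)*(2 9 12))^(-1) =((1 5)(2 9 12))^(-1) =(1 5)(2 12 9)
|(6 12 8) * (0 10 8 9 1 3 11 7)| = 10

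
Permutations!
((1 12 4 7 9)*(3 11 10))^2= ((1 12 4 7 9)(3 11 10))^2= (1 4 9 12 7)(3 10 11)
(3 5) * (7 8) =[0, 1, 2, 5, 4, 3, 6, 8, 7] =(3 5)(7 8)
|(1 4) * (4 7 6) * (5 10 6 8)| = |(1 7 8 5 10 6 4)| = 7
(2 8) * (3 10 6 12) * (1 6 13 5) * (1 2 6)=(2 8 6 12 3 10 13 5)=[0, 1, 8, 10, 4, 2, 12, 7, 6, 9, 13, 11, 3, 5]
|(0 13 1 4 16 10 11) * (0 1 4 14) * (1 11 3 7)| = 9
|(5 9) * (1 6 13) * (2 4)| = 6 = |(1 6 13)(2 4)(5 9)|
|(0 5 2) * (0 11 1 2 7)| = 3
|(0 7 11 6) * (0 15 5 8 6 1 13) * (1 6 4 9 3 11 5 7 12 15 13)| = 12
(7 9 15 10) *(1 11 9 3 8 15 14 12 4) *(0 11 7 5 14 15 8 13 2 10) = (0 11 9 15)(1 7 3 13 2 10 5 14 12 4) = [11, 7, 10, 13, 1, 14, 6, 3, 8, 15, 5, 9, 4, 2, 12, 0]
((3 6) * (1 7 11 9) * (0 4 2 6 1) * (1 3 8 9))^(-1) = ((0 4 2 6 8 9)(1 7 11))^(-1) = (0 9 8 6 2 4)(1 11 7)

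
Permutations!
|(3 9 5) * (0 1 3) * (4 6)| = 10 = |(0 1 3 9 5)(4 6)|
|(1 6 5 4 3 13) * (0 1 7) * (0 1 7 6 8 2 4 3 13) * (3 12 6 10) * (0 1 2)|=9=|(0 7 2 4 13 10 3 1 8)(5 12 6)|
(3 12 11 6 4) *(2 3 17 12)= (2 3)(4 17 12 11 6)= [0, 1, 3, 2, 17, 5, 4, 7, 8, 9, 10, 6, 11, 13, 14, 15, 16, 12]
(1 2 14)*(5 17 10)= (1 2 14)(5 17 10)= [0, 2, 14, 3, 4, 17, 6, 7, 8, 9, 5, 11, 12, 13, 1, 15, 16, 10]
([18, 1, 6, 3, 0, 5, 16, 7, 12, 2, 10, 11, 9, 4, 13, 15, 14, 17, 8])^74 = (0 14 2 8 4 16 9 18 13 6 12)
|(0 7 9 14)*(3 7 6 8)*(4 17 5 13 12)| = |(0 6 8 3 7 9 14)(4 17 5 13 12)| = 35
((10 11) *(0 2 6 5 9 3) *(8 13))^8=(13)(0 6 9)(2 5 3)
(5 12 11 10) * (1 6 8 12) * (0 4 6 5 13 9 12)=(0 4 6 8)(1 5)(9 12 11 10 13)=[4, 5, 2, 3, 6, 1, 8, 7, 0, 12, 13, 10, 11, 9]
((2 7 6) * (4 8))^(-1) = ((2 7 6)(4 8))^(-1) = (2 6 7)(4 8)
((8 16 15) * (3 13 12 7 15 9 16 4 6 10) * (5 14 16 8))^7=((3 13 12 7 15 5 14 16 9 8 4 6 10))^7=(3 16 13 9 12 8 7 4 15 6 5 10 14)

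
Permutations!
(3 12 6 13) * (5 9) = (3 12 6 13)(5 9) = [0, 1, 2, 12, 4, 9, 13, 7, 8, 5, 10, 11, 6, 3]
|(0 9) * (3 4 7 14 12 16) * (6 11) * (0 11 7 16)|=|(0 9 11 6 7 14 12)(3 4 16)|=21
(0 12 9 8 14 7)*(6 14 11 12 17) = (0 17 6 14 7)(8 11 12 9) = [17, 1, 2, 3, 4, 5, 14, 0, 11, 8, 10, 12, 9, 13, 7, 15, 16, 6]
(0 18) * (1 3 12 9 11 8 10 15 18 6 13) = (0 6 13 1 3 12 9 11 8 10 15 18) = [6, 3, 2, 12, 4, 5, 13, 7, 10, 11, 15, 8, 9, 1, 14, 18, 16, 17, 0]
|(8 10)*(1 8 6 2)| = |(1 8 10 6 2)| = 5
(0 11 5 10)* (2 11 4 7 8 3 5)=(0 4 7 8 3 5 10)(2 11)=[4, 1, 11, 5, 7, 10, 6, 8, 3, 9, 0, 2]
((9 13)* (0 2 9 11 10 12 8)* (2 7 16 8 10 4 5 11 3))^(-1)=(0 8 16 7)(2 3 13 9)(4 11 5)(10 12)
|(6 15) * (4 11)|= |(4 11)(6 15)|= 2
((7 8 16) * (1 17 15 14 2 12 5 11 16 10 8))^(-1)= (1 7 16 11 5 12 2 14 15 17)(8 10)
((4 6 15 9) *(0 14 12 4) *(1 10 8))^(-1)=(0 9 15 6 4 12 14)(1 8 10)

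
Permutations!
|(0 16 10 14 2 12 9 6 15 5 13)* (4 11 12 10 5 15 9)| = 12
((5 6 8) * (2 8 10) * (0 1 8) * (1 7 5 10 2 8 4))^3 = (0 6 7 2 5)(1 4)(8 10) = ((0 7 5 6 2)(1 4)(8 10))^3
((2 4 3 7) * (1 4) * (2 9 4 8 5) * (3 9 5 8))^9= ((1 3 7 5 2)(4 9))^9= (1 2 5 7 3)(4 9)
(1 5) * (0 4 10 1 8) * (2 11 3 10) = (0 4 2 11 3 10 1 5 8) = [4, 5, 11, 10, 2, 8, 6, 7, 0, 9, 1, 3]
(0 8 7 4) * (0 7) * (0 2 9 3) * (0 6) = (0 8 2 9 3 6)(4 7) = [8, 1, 9, 6, 7, 5, 0, 4, 2, 3]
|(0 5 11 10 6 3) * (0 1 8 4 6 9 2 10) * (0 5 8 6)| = |(0 8 4)(1 6 3)(2 10 9)(5 11)| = 6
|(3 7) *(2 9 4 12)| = |(2 9 4 12)(3 7)| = 4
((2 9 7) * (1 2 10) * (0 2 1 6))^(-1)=((0 2 9 7 10 6))^(-1)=(0 6 10 7 9 2)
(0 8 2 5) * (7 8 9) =(0 9 7 8 2 5) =[9, 1, 5, 3, 4, 0, 6, 8, 2, 7]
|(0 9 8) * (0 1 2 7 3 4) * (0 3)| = 6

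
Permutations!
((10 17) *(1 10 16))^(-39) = ((1 10 17 16))^(-39) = (1 10 17 16)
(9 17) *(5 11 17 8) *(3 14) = (3 14)(5 11 17 9 8) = [0, 1, 2, 14, 4, 11, 6, 7, 5, 8, 10, 17, 12, 13, 3, 15, 16, 9]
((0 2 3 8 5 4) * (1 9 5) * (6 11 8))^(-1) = (0 4 5 9 1 8 11 6 3 2)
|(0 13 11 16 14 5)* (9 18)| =6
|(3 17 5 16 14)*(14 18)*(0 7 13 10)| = |(0 7 13 10)(3 17 5 16 18 14)| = 12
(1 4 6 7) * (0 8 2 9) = (0 8 2 9)(1 4 6 7) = [8, 4, 9, 3, 6, 5, 7, 1, 2, 0]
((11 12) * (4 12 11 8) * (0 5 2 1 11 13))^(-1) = ((0 5 2 1 11 13)(4 12 8))^(-1) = (0 13 11 1 2 5)(4 8 12)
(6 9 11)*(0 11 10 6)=(0 11)(6 9 10)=[11, 1, 2, 3, 4, 5, 9, 7, 8, 10, 6, 0]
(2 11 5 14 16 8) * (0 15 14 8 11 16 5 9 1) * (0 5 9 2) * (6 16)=(0 15 14 9 1 5 8)(2 6 16 11)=[15, 5, 6, 3, 4, 8, 16, 7, 0, 1, 10, 2, 12, 13, 9, 14, 11]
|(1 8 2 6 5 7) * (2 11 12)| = 8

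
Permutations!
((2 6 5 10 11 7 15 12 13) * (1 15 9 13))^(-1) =((1 15 12)(2 6 5 10 11 7 9 13))^(-1) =(1 12 15)(2 13 9 7 11 10 5 6)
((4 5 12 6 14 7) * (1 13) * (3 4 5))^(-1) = ((1 13)(3 4)(5 12 6 14 7))^(-1) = (1 13)(3 4)(5 7 14 6 12)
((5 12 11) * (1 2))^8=(5 11 12)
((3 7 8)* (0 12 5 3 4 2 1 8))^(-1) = ((0 12 5 3 7)(1 8 4 2))^(-1) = (0 7 3 5 12)(1 2 4 8)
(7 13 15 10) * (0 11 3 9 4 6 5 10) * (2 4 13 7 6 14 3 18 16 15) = [11, 1, 4, 9, 14, 10, 5, 7, 8, 13, 6, 18, 12, 2, 3, 0, 15, 17, 16] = (0 11 18 16 15)(2 4 14 3 9 13)(5 10 6)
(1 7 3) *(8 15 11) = (1 7 3)(8 15 11) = [0, 7, 2, 1, 4, 5, 6, 3, 15, 9, 10, 8, 12, 13, 14, 11]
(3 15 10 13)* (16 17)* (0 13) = (0 13 3 15 10)(16 17) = [13, 1, 2, 15, 4, 5, 6, 7, 8, 9, 0, 11, 12, 3, 14, 10, 17, 16]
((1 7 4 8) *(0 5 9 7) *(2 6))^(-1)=(0 1 8 4 7 9 5)(2 6)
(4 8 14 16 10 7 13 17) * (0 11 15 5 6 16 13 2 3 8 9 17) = (0 11 15 5 6 16 10 7 2 3 8 14 13)(4 9 17) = [11, 1, 3, 8, 9, 6, 16, 2, 14, 17, 7, 15, 12, 0, 13, 5, 10, 4]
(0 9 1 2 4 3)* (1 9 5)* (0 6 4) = (9)(0 5 1 2)(3 6 4) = [5, 2, 0, 6, 3, 1, 4, 7, 8, 9]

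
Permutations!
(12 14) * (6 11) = [0, 1, 2, 3, 4, 5, 11, 7, 8, 9, 10, 6, 14, 13, 12] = (6 11)(12 14)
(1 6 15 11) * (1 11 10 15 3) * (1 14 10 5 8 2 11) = (1 6 3 14 10 15 5 8 2 11) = [0, 6, 11, 14, 4, 8, 3, 7, 2, 9, 15, 1, 12, 13, 10, 5]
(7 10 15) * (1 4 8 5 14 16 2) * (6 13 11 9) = (1 4 8 5 14 16 2)(6 13 11 9)(7 10 15) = [0, 4, 1, 3, 8, 14, 13, 10, 5, 6, 15, 9, 12, 11, 16, 7, 2]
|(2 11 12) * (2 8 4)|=|(2 11 12 8 4)|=5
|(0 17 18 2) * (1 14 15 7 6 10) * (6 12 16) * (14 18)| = 12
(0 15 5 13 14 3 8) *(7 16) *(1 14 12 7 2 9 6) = (0 15 5 13 12 7 16 2 9 6 1 14 3 8) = [15, 14, 9, 8, 4, 13, 1, 16, 0, 6, 10, 11, 7, 12, 3, 5, 2]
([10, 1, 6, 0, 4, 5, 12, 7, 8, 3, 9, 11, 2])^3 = [3, 1, 2, 9, 4, 5, 6, 7, 8, 10, 0, 11, 12]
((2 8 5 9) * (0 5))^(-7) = (0 2 5 8 9)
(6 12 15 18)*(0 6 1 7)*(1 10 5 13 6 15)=[15, 7, 2, 3, 4, 13, 12, 0, 8, 9, 5, 11, 1, 6, 14, 18, 16, 17, 10]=(0 15 18 10 5 13 6 12 1 7)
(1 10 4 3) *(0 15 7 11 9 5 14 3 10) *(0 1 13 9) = [15, 1, 2, 13, 10, 14, 6, 11, 8, 5, 4, 0, 12, 9, 3, 7] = (0 15 7 11)(3 13 9 5 14)(4 10)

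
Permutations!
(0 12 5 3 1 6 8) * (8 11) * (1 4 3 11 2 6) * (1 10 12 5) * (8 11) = (0 5 8)(1 10 12)(2 6)(3 4) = [5, 10, 6, 4, 3, 8, 2, 7, 0, 9, 12, 11, 1]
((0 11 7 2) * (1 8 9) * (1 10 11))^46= ((0 1 8 9 10 11 7 2))^46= (0 7 10 8)(1 2 11 9)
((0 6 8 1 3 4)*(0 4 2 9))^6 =((0 6 8 1 3 2 9))^6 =(0 9 2 3 1 8 6)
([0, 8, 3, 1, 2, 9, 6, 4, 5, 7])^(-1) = (1 3 2 4 7 9 5 8)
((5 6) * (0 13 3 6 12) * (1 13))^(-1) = (0 12 5 6 3 13 1)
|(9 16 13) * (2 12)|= |(2 12)(9 16 13)|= 6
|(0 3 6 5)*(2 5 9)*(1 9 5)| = 12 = |(0 3 6 5)(1 9 2)|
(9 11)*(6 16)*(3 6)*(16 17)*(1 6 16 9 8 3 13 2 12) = (1 6 17 9 11 8 3 16 13 2 12) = [0, 6, 12, 16, 4, 5, 17, 7, 3, 11, 10, 8, 1, 2, 14, 15, 13, 9]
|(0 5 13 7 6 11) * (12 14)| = 6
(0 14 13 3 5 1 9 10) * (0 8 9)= (0 14 13 3 5 1)(8 9 10)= [14, 0, 2, 5, 4, 1, 6, 7, 9, 10, 8, 11, 12, 3, 13]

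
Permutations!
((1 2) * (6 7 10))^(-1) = (1 2)(6 10 7)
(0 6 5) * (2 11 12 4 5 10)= (0 6 10 2 11 12 4 5)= [6, 1, 11, 3, 5, 0, 10, 7, 8, 9, 2, 12, 4]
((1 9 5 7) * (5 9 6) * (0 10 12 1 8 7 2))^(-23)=(0 5 1 10 2 6 12)(7 8)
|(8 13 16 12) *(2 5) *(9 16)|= 10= |(2 5)(8 13 9 16 12)|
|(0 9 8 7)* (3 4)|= 4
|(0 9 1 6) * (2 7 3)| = 12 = |(0 9 1 6)(2 7 3)|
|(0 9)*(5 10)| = |(0 9)(5 10)| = 2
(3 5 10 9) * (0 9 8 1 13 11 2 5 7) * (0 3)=(0 9)(1 13 11 2 5 10 8)(3 7)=[9, 13, 5, 7, 4, 10, 6, 3, 1, 0, 8, 2, 12, 11]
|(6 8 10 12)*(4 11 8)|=6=|(4 11 8 10 12 6)|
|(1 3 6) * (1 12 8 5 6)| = 4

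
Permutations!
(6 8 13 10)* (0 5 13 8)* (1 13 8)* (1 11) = (0 5 8 11 1 13 10 6) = [5, 13, 2, 3, 4, 8, 0, 7, 11, 9, 6, 1, 12, 10]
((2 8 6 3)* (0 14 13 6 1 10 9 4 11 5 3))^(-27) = ((0 14 13 6)(1 10 9 4 11 5 3 2 8))^(-27) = (0 14 13 6)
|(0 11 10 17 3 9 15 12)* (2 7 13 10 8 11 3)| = 10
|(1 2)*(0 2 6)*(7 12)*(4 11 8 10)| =4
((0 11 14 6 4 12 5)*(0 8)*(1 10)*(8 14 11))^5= (14)(0 8)(1 10)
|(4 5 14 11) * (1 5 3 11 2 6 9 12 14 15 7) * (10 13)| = 60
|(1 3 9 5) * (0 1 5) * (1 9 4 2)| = |(0 9)(1 3 4 2)| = 4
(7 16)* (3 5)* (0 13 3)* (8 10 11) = [13, 1, 2, 5, 4, 0, 6, 16, 10, 9, 11, 8, 12, 3, 14, 15, 7] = (0 13 3 5)(7 16)(8 10 11)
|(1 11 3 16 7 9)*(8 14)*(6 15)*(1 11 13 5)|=|(1 13 5)(3 16 7 9 11)(6 15)(8 14)|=30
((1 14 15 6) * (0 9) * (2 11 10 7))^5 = (0 9)(1 14 15 6)(2 11 10 7)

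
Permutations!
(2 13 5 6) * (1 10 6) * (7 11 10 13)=(1 13 5)(2 7 11 10 6)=[0, 13, 7, 3, 4, 1, 2, 11, 8, 9, 6, 10, 12, 5]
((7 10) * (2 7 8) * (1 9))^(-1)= (1 9)(2 8 10 7)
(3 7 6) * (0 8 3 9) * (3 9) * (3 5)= (0 8 9)(3 7 6 5)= [8, 1, 2, 7, 4, 3, 5, 6, 9, 0]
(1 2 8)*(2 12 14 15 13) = (1 12 14 15 13 2 8) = [0, 12, 8, 3, 4, 5, 6, 7, 1, 9, 10, 11, 14, 2, 15, 13]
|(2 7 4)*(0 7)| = |(0 7 4 2)| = 4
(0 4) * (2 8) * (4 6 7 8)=[6, 1, 4, 3, 0, 5, 7, 8, 2]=(0 6 7 8 2 4)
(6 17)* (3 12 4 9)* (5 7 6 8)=[0, 1, 2, 12, 9, 7, 17, 6, 5, 3, 10, 11, 4, 13, 14, 15, 16, 8]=(3 12 4 9)(5 7 6 17 8)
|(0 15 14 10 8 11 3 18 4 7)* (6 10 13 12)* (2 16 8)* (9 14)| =16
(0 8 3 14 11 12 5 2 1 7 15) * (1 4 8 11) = [11, 7, 4, 14, 8, 2, 6, 15, 3, 9, 10, 12, 5, 13, 1, 0] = (0 11 12 5 2 4 8 3 14 1 7 15)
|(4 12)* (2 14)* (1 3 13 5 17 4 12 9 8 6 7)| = |(1 3 13 5 17 4 9 8 6 7)(2 14)| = 10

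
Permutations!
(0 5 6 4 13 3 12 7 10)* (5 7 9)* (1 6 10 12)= (0 7 12 9 5 10)(1 6 4 13 3)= [7, 6, 2, 1, 13, 10, 4, 12, 8, 5, 0, 11, 9, 3]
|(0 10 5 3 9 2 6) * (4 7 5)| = 9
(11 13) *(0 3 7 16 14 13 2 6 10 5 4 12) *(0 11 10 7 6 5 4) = (0 3 6 7 16 14 13 10 4 12 11 2 5) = [3, 1, 5, 6, 12, 0, 7, 16, 8, 9, 4, 2, 11, 10, 13, 15, 14]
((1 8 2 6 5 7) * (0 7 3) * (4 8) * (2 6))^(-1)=(0 3 5 6 8 4 1 7)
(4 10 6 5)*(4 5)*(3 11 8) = (3 11 8)(4 10 6) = [0, 1, 2, 11, 10, 5, 4, 7, 3, 9, 6, 8]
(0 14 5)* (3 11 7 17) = [14, 1, 2, 11, 4, 0, 6, 17, 8, 9, 10, 7, 12, 13, 5, 15, 16, 3] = (0 14 5)(3 11 7 17)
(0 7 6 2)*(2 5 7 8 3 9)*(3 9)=(0 8 9 2)(5 7 6)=[8, 1, 0, 3, 4, 7, 5, 6, 9, 2]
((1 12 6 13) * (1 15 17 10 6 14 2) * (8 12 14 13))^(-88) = ((1 14 2)(6 8 12 13 15 17 10))^(-88) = (1 2 14)(6 13 10 12 17 8 15)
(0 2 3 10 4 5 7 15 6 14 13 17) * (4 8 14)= (0 2 3 10 8 14 13 17)(4 5 7 15 6)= [2, 1, 3, 10, 5, 7, 4, 15, 14, 9, 8, 11, 12, 17, 13, 6, 16, 0]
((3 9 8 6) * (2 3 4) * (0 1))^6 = ((0 1)(2 3 9 8 6 4))^6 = (9)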